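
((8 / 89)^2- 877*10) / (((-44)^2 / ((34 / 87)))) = -196823467 / 111179156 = -1.77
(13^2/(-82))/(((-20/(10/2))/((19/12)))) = 3211/3936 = 0.82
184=184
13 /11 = 1.18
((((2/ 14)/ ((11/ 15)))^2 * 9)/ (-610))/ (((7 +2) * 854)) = -45/ 617730652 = -0.00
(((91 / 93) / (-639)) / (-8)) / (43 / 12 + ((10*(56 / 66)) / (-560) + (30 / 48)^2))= 8008 / 165623049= 0.00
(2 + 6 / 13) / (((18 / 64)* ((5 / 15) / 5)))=5120 / 39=131.28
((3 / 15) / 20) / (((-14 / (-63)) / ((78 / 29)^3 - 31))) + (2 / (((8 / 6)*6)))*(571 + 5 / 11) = 7637593507 / 53655800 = 142.34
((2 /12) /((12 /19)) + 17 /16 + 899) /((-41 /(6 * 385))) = -49914095 /984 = -50725.71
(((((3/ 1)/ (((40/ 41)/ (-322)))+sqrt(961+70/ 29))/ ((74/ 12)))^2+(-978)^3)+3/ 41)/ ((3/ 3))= -152261423547461391/ 162774100 - 356454 * sqrt(810231)/ 198505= -935417161.87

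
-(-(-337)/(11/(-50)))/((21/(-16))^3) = -69017600/101871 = -677.50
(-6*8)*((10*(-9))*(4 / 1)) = 17280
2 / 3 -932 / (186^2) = 5533 / 8649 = 0.64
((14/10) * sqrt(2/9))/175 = sqrt(2)/375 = 0.00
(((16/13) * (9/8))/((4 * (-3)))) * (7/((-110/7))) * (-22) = -147/130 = -1.13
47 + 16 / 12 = 145 / 3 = 48.33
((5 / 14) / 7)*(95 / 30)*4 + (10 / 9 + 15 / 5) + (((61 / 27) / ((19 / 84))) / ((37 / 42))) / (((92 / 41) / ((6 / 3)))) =105981374 / 7130529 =14.86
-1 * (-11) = 11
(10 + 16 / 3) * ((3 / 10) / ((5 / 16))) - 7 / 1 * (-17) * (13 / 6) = 40883 / 150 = 272.55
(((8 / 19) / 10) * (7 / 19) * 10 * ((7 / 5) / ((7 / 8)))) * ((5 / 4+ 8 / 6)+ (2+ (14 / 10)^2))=219856 / 135375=1.62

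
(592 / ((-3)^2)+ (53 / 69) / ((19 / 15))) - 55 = 44774 / 3933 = 11.38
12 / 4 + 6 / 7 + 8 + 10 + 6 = 195 / 7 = 27.86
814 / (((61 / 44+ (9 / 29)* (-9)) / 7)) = -7270648 / 1795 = -4050.50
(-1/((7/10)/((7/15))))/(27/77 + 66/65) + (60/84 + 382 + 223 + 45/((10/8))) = 92065342/143577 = 641.23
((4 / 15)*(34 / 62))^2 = 4624 / 216225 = 0.02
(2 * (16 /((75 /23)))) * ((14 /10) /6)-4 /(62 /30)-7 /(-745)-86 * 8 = -3573216131 /5196375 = -687.64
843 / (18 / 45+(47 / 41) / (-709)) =40841945 / 19301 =2116.05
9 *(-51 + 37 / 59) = -26748 / 59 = -453.36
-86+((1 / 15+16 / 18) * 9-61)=-692 / 5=-138.40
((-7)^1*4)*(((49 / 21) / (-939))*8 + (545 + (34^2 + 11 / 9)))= -44754304 / 939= -47661.67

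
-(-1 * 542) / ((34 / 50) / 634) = 8590700 / 17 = 505335.29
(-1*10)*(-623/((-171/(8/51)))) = -5.71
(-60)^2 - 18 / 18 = 3599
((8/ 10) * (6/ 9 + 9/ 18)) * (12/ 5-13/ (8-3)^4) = 20818/ 9375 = 2.22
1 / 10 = 0.10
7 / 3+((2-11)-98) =-314 / 3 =-104.67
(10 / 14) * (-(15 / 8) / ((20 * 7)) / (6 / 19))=-95 / 3136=-0.03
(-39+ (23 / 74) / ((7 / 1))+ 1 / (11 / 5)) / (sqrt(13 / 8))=-30.20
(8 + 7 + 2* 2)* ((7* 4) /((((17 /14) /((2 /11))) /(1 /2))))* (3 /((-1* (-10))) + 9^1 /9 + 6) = 271852 /935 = 290.75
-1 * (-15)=15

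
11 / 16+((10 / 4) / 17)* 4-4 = -741 / 272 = -2.72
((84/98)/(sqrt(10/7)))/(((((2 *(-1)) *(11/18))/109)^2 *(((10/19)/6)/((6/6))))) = 164563731 *sqrt(70)/21175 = 65021.91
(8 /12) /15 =2 /45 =0.04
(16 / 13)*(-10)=-160 / 13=-12.31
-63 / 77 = -9 / 11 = -0.82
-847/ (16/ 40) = -4235/ 2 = -2117.50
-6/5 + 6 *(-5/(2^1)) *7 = -531/5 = -106.20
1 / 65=0.02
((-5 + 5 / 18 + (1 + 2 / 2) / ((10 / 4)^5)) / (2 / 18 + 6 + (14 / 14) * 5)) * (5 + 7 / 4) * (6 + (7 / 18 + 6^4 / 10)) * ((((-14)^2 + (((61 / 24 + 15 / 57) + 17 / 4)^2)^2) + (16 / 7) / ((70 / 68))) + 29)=-1050431.87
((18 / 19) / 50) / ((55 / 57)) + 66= 90777 / 1375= 66.02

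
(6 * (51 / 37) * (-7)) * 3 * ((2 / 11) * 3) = -38556 / 407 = -94.73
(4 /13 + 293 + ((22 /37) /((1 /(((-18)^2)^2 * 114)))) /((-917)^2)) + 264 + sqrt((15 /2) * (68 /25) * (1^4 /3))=sqrt(170) /5 + 228835547289 /404467609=568.38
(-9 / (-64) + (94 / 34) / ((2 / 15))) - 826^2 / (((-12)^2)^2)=-66245 / 5508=-12.03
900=900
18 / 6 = 3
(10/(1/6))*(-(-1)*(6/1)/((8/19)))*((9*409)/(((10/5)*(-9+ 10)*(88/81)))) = 254927655/176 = 1448452.59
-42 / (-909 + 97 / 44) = 1848 / 39899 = 0.05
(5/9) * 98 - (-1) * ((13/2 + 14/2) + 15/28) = 17257/252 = 68.48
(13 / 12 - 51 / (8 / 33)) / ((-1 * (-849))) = -5023 / 20376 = -0.25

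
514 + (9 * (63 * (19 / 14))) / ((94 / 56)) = 45704 / 47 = 972.43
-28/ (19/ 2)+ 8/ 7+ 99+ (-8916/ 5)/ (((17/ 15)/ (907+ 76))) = -3496787013/ 2261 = -1546566.57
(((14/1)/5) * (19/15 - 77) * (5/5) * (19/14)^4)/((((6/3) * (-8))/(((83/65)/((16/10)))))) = 767981653/21403200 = 35.88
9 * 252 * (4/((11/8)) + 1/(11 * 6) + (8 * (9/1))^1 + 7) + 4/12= 6131549/33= 185804.52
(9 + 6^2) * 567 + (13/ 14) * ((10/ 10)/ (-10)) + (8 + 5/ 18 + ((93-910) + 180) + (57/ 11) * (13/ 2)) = 345389353/ 13860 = 24919.87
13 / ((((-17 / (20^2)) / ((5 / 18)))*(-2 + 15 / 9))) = 13000 / 51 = 254.90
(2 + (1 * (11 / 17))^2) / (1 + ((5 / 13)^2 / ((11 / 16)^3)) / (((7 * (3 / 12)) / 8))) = 1100626527 / 1402046797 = 0.79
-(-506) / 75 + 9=1181 / 75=15.75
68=68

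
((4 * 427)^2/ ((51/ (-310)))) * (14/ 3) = -12660925760/ 153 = -82751148.76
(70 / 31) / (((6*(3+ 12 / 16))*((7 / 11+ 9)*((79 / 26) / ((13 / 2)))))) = 26026 / 1168173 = 0.02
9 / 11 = 0.82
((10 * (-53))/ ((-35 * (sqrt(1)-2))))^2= 11236/ 49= 229.31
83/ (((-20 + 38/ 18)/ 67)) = -50049/ 161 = -310.86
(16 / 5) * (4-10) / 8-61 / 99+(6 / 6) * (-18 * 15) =-135143 / 495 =-273.02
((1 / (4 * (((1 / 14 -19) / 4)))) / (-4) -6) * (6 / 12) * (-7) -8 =13731 / 1060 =12.95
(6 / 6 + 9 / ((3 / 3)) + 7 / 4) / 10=47 / 40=1.18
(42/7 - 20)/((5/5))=-14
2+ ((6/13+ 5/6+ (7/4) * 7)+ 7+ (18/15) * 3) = 20393/780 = 26.14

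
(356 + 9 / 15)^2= 3179089 / 25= 127163.56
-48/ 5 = -9.60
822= 822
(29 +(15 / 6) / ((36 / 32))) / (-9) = -281 / 81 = -3.47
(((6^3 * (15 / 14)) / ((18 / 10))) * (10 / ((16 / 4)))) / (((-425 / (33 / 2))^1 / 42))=-8910 / 17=-524.12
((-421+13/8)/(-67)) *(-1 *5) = -16775/536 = -31.30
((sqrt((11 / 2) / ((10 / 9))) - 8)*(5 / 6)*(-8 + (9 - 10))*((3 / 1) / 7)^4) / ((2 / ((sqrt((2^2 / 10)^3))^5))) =-11664*sqrt(22) / 187578125 + 62208*sqrt(10) / 187578125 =0.00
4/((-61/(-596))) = 2384/61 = 39.08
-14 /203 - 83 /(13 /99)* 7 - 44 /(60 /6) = -8348679 /1885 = -4429.01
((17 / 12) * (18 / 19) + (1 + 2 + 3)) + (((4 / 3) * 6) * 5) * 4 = 167.34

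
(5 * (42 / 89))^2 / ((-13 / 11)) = -485100 / 102973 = -4.71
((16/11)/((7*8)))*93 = 186/77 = 2.42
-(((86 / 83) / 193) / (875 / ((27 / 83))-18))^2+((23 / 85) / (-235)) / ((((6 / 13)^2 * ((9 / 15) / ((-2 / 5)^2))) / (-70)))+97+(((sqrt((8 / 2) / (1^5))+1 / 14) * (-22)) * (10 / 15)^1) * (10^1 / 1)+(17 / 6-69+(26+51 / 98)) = -8693984143784573364173421533 / 35290488539112299174270925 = -246.35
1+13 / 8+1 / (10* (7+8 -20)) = 521 / 200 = 2.60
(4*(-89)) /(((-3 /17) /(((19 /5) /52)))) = 28747 /195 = 147.42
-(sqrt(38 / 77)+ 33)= -33 - sqrt(2926) / 77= -33.70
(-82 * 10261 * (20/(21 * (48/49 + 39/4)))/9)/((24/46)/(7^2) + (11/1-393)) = 265512815120/12222167031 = 21.72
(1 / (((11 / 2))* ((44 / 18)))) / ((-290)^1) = -9 / 35090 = -0.00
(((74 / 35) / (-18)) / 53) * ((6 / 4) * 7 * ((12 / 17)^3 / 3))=-3552 / 1301945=-0.00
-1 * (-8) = 8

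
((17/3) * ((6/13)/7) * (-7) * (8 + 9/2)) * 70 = -29750/13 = -2288.46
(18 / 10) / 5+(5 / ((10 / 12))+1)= 184 / 25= 7.36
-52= -52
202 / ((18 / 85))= 8585 / 9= 953.89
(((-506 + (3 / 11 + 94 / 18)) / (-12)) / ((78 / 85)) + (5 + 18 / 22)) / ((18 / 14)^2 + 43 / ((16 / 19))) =465586828 / 478713807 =0.97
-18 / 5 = -3.60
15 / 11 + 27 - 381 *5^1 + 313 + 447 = -12283 / 11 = -1116.64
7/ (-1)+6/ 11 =-71/ 11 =-6.45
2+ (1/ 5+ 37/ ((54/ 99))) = 2101/ 30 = 70.03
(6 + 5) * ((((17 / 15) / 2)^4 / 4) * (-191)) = -175477621 / 3240000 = -54.16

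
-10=-10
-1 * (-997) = 997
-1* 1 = -1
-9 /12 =-0.75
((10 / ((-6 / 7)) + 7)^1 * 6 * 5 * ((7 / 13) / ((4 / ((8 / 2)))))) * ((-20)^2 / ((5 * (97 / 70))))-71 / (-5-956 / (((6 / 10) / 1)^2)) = -131409354221 / 30194645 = -4352.07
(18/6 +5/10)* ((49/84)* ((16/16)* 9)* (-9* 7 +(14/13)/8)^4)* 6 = 50361455337243561/29246464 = 1721967323.55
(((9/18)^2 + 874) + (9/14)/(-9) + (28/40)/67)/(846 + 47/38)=155797967/150994550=1.03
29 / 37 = 0.78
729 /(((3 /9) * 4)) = 2187 /4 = 546.75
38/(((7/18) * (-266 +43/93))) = -63612/172865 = -0.37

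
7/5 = 1.40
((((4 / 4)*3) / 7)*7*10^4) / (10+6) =1875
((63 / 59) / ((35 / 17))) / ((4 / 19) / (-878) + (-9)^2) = 1276173 / 199307605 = 0.01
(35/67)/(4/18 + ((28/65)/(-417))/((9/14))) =8538075/3605806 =2.37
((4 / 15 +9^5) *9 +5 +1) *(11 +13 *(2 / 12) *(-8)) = -16829231 / 5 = -3365846.20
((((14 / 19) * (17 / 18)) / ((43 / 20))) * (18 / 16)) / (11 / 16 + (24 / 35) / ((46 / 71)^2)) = 88131400 / 561770017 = 0.16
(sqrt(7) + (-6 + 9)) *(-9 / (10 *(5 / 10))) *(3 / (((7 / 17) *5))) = -1377 / 175- 459 *sqrt(7) / 175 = -14.81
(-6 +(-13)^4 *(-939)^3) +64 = -23646680638601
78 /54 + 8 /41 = 605 /369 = 1.64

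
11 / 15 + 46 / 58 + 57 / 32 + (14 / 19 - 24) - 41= -16121503 / 264480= -60.96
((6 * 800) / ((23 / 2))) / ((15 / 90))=57600 / 23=2504.35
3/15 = 1/5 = 0.20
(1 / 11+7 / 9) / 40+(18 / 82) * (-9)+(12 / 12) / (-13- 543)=-11034029 / 5642010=-1.96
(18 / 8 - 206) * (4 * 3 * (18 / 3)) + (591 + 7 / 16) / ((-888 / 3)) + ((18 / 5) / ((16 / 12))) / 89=-30921465499 / 2107520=-14671.97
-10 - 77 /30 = -377 /30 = -12.57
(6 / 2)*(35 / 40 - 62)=-1467 / 8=-183.38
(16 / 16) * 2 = 2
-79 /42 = -1.88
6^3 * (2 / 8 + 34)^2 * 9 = 4560867 / 2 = 2280433.50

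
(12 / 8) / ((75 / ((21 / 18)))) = 7 / 300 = 0.02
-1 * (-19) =19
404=404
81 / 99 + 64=713 / 11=64.82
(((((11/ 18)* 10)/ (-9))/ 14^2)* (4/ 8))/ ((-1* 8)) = 55/ 254016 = 0.00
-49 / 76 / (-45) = 49 / 3420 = 0.01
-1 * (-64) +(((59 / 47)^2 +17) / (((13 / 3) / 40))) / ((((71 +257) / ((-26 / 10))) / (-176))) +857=105080001 / 90569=1160.22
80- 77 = 3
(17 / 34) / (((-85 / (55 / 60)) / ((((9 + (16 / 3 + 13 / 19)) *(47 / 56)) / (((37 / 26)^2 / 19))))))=-9348911 / 14661990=-0.64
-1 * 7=-7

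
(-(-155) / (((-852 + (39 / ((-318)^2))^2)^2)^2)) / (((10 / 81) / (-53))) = -0.00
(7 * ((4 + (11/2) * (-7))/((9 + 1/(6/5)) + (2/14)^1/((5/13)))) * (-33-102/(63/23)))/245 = 101775/15001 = 6.78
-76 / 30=-38 / 15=-2.53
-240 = -240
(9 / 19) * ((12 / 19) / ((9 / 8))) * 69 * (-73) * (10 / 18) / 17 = -43.77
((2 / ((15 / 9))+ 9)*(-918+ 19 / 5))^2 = 54345400641 / 625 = 86952641.03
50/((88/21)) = 525/44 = 11.93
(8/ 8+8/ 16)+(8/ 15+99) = 3031/ 30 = 101.03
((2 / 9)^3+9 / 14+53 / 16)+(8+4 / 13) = 13027943 / 1061424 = 12.27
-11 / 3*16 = -176 / 3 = -58.67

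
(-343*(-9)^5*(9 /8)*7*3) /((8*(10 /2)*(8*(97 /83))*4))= 317721470409 /993280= 319871.00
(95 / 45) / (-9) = -19 / 81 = -0.23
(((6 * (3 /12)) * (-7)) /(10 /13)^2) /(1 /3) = -10647 /200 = -53.24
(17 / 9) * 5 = 85 / 9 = 9.44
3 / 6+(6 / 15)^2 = 33 / 50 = 0.66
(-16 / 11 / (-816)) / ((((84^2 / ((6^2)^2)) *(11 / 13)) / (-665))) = -0.26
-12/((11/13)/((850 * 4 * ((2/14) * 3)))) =-1591200/77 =-20664.94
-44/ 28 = -11/ 7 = -1.57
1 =1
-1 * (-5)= 5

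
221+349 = 570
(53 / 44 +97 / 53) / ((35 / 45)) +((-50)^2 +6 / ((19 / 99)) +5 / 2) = 112438859 / 44308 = 2537.66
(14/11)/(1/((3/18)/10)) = 0.02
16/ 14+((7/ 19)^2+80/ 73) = 438023/ 184471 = 2.37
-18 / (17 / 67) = -1206 / 17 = -70.94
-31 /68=-0.46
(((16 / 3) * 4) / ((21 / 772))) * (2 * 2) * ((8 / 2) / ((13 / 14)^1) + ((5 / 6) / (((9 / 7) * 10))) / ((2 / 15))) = 15835264 / 1053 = 15038.24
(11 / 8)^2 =1.89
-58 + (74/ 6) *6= 16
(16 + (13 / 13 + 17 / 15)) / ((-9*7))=-272 / 945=-0.29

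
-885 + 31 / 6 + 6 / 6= -5273 / 6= -878.83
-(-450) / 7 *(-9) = -4050 / 7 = -578.57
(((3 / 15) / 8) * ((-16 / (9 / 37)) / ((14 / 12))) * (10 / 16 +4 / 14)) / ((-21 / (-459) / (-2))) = 96237 / 1715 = 56.11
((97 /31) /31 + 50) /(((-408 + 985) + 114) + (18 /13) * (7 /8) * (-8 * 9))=625911 /7542889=0.08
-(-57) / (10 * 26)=57 / 260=0.22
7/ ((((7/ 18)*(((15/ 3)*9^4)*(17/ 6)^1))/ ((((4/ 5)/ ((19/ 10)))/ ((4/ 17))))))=8/ 23085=0.00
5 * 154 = 770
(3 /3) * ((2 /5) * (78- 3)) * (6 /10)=18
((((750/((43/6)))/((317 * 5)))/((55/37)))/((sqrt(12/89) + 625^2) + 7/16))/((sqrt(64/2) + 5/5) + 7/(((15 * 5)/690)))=47419200/(149941 * (20 * sqrt(2) + 327) * (32 * sqrt(267) + 556250623))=0.00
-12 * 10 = -120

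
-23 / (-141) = 23 / 141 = 0.16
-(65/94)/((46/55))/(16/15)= -53625/69184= -0.78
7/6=1.17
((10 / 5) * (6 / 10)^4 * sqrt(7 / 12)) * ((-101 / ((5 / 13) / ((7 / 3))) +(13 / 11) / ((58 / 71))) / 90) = -1.34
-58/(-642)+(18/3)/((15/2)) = 1429/1605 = 0.89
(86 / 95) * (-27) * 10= -244.42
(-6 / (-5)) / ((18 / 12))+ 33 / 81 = 163 / 135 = 1.21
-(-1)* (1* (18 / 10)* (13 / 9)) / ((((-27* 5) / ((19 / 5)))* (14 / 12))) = -494 / 7875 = -0.06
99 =99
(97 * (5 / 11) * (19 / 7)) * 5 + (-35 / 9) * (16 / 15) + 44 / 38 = 23518357 / 39501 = 595.39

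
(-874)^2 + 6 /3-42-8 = 763828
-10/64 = -5/32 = -0.16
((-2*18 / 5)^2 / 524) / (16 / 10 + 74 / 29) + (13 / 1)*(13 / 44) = 33525907 / 8674820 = 3.86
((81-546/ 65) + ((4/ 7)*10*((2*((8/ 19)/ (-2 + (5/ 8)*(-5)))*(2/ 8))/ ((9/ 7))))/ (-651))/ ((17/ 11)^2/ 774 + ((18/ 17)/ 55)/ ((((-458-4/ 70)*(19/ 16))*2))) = 24473071372552231/ 1034246356080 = 23662.71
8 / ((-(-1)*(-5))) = -8 / 5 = -1.60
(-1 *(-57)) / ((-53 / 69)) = -3933 / 53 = -74.21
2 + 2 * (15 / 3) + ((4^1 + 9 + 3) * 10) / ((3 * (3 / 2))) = 428 / 9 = 47.56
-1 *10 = -10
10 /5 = 2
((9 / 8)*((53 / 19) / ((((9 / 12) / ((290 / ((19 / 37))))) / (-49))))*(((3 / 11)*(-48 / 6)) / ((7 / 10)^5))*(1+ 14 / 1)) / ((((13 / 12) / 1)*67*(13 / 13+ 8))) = 40945680000000 / 1186348163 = 34514.05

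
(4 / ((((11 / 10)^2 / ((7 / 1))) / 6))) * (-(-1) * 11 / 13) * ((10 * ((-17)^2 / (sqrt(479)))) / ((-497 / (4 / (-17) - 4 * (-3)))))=-81600000 * sqrt(479) / 4863287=-367.22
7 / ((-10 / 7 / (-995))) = 9751 / 2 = 4875.50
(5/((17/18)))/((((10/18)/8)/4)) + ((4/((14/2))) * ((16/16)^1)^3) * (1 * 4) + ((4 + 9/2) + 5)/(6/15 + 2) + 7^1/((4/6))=307831/952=323.35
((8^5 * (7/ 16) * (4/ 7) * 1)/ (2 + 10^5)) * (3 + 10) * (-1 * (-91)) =692224/ 7143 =96.91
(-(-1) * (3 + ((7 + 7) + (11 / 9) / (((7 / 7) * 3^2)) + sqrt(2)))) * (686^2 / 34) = 235298 * sqrt(2) / 17 + 326593624 / 1377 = 256751.86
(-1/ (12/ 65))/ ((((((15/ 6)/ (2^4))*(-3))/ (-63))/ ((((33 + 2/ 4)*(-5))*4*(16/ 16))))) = 487760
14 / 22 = 7 / 11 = 0.64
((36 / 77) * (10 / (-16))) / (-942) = 15 / 48356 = 0.00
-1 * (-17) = 17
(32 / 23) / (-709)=-32 / 16307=-0.00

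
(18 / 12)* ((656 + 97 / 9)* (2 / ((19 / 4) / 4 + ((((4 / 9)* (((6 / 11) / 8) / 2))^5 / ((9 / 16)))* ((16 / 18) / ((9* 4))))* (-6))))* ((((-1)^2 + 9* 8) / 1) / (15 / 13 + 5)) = 18052799445626517 / 903440547245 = 19982.28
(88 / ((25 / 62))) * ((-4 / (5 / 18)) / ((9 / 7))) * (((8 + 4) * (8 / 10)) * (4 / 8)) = -7332864 / 625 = -11732.58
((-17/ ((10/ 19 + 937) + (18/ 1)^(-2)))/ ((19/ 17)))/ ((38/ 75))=-3511350/ 109657189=-0.03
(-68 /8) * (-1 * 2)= 17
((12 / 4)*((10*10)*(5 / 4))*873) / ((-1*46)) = -327375 / 46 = -7116.85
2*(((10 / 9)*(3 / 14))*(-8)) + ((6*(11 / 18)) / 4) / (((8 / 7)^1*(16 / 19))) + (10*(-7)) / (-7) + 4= 119809 / 10752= 11.14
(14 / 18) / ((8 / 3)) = 7 / 24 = 0.29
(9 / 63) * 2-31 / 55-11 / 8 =-1.65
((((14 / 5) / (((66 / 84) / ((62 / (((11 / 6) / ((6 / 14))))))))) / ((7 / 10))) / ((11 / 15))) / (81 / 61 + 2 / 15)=122536800 / 1779547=68.86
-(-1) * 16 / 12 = 4 / 3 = 1.33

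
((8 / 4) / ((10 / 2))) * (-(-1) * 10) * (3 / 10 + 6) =126 / 5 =25.20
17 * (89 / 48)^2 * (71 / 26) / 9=9560647 / 539136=17.73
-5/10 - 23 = -47/2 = -23.50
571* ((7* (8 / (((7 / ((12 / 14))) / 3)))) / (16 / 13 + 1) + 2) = 1300738 / 203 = 6407.58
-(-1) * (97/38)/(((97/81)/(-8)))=-324/19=-17.05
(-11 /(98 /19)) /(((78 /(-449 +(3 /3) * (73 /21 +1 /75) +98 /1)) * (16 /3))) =38130587 /21403200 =1.78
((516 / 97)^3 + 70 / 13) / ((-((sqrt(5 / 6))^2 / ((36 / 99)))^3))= -25573464916992 / 1973997614875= -12.96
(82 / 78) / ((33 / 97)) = 3977 / 1287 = 3.09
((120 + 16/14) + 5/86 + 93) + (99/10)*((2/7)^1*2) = 94539/430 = 219.86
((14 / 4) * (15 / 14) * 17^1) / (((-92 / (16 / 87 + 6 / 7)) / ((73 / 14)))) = -1966985 / 522928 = -3.76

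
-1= -1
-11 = -11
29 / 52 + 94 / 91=1.59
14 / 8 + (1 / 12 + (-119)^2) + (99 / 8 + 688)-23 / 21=2496835 / 168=14862.11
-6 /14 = -0.43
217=217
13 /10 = 1.30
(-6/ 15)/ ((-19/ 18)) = 36/ 95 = 0.38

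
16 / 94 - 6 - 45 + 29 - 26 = -2248 / 47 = -47.83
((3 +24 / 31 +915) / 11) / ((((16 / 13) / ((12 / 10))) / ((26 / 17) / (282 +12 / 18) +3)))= 12031608537 / 49158560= 244.75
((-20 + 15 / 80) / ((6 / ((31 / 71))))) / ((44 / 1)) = -9827 / 299904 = -0.03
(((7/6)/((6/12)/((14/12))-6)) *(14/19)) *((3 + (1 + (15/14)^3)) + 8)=-12101/5928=-2.04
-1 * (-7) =7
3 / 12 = 1 / 4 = 0.25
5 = 5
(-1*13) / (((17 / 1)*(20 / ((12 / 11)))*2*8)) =-39 / 14960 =-0.00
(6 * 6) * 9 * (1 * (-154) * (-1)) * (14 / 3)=232848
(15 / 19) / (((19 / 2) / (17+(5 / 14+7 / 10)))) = 3792 / 2527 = 1.50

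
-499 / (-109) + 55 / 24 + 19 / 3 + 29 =36801 / 872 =42.20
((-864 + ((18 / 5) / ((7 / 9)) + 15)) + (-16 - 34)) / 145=-31303 / 5075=-6.17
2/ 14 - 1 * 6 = -41/ 7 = -5.86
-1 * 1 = -1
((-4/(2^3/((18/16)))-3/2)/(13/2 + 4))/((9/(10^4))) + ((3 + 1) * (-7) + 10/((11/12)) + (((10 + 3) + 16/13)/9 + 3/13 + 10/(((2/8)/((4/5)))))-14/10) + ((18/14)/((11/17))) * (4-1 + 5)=-8425073/45045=-187.04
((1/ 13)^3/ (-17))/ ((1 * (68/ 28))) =-7/ 634933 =-0.00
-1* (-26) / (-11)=-26 / 11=-2.36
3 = 3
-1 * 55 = -55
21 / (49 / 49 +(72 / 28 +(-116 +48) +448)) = 49 / 895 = 0.05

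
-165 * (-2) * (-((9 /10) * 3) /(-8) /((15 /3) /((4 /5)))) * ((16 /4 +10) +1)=2673 /10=267.30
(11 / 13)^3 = 1331 / 2197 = 0.61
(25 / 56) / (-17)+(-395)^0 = 927 / 952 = 0.97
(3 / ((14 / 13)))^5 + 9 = 95064615 / 537824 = 176.76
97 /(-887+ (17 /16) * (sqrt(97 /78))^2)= -121056 /1105327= -0.11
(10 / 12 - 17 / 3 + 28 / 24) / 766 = -11 / 2298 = -0.00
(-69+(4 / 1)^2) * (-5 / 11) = 265 / 11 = 24.09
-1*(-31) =31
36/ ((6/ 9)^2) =81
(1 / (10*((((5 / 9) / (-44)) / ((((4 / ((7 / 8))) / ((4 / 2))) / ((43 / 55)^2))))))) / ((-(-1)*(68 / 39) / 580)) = -2167719840 / 220031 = -9851.88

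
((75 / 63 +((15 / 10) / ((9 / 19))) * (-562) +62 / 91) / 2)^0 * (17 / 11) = 17 / 11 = 1.55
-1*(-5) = 5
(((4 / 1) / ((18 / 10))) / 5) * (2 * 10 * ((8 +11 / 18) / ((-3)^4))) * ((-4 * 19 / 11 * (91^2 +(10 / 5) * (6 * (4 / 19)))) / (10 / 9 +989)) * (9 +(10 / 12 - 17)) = 83918748400 / 214371927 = 391.46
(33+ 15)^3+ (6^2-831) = 109797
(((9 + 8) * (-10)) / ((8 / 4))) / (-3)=85 / 3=28.33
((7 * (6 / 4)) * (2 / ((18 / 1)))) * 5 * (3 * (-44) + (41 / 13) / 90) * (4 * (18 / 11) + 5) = -137260711 / 15444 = -8887.64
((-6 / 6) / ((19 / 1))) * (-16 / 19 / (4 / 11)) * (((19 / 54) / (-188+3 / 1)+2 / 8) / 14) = 54527 / 25244730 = 0.00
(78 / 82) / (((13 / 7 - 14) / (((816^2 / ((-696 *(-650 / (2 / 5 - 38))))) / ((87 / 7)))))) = 7516992 / 21550625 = 0.35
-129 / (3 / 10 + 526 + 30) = -1290 / 5563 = -0.23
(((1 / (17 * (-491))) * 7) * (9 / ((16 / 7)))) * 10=-2205 / 66776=-0.03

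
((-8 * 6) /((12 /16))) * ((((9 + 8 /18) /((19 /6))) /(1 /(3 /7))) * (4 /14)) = -21760 /931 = -23.37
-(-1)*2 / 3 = 0.67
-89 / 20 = -4.45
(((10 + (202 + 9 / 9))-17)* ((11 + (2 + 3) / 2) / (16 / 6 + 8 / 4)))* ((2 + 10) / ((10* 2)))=340.20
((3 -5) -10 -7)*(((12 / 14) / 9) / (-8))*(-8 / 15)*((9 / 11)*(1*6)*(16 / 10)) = -0.95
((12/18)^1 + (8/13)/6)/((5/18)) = 36/13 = 2.77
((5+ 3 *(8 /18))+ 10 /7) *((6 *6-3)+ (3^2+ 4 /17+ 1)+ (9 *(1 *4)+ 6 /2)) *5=379790 /119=3191.51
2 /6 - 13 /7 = -1.52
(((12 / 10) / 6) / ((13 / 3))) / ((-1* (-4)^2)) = -3 / 1040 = -0.00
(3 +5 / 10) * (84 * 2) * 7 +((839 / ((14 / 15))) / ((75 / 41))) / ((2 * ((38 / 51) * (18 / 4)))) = 33430463 / 7980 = 4189.28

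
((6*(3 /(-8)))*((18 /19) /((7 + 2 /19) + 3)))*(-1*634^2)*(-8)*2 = -2713203 /2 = -1356601.50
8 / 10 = 0.80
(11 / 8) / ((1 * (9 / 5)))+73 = 5311 / 72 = 73.76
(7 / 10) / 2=7 / 20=0.35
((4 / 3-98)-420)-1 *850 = -1366.67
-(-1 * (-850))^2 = -722500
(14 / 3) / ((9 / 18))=28 / 3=9.33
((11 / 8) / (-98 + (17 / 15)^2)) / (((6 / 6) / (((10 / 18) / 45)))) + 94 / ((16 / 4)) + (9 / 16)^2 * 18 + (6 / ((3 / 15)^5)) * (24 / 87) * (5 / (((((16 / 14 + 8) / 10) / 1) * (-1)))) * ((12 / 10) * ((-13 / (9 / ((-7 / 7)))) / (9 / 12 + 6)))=-15778334151769 / 2180974464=-7234.53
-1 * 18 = -18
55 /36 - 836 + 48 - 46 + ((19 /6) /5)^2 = -187216 /225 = -832.07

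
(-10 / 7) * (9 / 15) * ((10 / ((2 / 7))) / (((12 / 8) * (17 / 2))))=-40 / 17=-2.35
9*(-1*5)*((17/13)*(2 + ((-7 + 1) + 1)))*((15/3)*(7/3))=26775/13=2059.62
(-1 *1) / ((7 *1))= -1 / 7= -0.14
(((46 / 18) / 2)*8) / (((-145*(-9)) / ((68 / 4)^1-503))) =-552 / 145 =-3.81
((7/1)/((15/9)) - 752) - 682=-7149/5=-1429.80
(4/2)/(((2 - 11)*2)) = -1/9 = -0.11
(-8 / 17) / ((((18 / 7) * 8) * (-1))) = 7 / 306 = 0.02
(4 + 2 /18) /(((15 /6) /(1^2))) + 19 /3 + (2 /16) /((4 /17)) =12253 /1440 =8.51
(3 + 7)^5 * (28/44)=700000/11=63636.36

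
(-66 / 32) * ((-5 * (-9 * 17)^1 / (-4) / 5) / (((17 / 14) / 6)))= 6237 / 16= 389.81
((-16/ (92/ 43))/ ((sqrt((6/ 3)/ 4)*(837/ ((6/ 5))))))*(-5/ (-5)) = -344*sqrt(2)/ 32085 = -0.02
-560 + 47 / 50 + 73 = -486.06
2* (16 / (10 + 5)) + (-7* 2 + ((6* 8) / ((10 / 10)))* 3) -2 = 1952 / 15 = 130.13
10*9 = 90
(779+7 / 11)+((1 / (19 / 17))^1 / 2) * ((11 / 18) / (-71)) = 416482807 / 534204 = 779.63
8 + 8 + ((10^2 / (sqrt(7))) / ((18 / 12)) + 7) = 23 + 200 * sqrt(7) / 21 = 48.20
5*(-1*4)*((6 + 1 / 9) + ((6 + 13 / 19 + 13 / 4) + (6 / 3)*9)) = -116435 / 171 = -680.91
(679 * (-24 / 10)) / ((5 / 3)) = -977.76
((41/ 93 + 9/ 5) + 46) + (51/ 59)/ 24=10595809/ 219480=48.28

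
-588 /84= -7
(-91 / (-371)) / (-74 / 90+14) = 585 / 31429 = 0.02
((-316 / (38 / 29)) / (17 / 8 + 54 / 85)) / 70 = -311576 / 249641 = -1.25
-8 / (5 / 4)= -32 / 5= -6.40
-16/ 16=-1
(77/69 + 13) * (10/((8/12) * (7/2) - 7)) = -4870/161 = -30.25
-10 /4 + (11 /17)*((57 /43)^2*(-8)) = -728989 /62866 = -11.60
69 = 69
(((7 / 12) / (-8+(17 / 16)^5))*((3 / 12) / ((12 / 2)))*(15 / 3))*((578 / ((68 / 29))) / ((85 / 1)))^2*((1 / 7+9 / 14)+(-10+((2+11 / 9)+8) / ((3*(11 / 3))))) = 39121866752 / 31045785705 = 1.26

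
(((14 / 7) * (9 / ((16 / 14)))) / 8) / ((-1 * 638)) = -63 / 20416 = -0.00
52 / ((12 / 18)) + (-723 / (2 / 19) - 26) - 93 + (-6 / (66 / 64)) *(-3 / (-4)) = -152105 / 22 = -6913.86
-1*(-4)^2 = -16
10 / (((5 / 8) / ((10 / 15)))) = 10.67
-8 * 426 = -3408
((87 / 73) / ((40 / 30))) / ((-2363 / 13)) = -3393 / 689996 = -0.00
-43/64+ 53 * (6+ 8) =47445/64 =741.33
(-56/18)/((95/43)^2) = -51772/81225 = -0.64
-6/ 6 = -1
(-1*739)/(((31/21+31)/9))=-139671/682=-204.80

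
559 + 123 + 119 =801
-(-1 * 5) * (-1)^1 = -5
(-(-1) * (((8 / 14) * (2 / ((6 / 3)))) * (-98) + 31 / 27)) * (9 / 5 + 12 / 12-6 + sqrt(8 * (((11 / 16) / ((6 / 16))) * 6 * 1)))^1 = 23696 / 135-2962 * sqrt(22) / 27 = -339.03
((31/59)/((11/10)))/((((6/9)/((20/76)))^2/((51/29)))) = 1778625/13588762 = 0.13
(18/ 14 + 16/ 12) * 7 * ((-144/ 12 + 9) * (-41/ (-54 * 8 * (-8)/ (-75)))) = -56375/ 1152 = -48.94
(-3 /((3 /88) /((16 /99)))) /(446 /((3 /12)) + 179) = -128 /17667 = -0.01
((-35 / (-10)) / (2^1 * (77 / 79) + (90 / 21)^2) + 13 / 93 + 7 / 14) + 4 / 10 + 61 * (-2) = -8834524373 / 73140780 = -120.79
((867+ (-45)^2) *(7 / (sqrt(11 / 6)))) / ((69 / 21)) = 141708 *sqrt(66) / 253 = 4550.36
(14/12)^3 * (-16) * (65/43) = -44590/1161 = -38.41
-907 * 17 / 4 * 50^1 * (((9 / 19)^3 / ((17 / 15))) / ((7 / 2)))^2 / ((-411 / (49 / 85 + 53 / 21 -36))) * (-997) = 7055502197456578500 / 638901835286519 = 11043.17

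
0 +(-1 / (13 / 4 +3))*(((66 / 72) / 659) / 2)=-0.00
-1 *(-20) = 20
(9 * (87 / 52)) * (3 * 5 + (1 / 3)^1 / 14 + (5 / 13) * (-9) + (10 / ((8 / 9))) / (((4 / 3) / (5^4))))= 6025153419 / 75712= 79579.90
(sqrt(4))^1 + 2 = 4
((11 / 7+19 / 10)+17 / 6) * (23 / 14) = 7613 / 735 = 10.36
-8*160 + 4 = -1276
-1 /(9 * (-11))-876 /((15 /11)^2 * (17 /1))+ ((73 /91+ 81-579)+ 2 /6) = -2008470421 /3828825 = -524.57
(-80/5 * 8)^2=16384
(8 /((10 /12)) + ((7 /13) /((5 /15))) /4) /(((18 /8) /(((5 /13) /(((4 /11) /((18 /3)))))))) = 9537 /338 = 28.22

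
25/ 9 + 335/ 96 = 1805/ 288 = 6.27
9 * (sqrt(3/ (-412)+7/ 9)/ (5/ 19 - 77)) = -19 * sqrt(294271)/ 100116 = -0.10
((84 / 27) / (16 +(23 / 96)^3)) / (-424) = -344064 / 750900979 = -0.00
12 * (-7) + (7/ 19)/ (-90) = -143647/ 1710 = -84.00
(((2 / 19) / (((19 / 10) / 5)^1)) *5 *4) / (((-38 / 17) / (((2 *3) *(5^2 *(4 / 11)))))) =-10200000 / 75449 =-135.19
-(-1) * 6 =6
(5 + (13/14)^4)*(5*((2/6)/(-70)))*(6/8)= -220641/2151296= -0.10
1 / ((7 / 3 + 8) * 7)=3 / 217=0.01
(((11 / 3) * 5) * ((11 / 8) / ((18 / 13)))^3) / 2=160831385 / 17915904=8.98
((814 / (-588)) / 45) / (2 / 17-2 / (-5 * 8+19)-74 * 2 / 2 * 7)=6919 / 116455500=0.00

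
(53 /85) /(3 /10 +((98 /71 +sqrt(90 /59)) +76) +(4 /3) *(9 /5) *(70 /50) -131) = -131254230230 /10510196713449 -133586500 *sqrt(590) /10510196713449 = -0.01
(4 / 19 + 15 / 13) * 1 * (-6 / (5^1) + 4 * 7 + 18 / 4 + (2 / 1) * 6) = 145921 / 2470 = 59.08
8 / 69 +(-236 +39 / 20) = -322829 / 1380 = -233.93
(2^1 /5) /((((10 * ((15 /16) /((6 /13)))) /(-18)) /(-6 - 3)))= 5184 /1625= 3.19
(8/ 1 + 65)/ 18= 4.06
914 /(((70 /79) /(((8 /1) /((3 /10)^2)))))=91690.16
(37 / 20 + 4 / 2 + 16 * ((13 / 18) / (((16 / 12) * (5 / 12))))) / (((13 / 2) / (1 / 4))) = 493 / 520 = 0.95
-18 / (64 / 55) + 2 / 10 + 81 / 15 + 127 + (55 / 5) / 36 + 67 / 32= 43031 / 360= 119.53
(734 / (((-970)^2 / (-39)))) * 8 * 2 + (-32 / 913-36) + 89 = 52.48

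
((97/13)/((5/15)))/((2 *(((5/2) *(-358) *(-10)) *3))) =97/232700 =0.00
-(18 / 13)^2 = -324 / 169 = -1.92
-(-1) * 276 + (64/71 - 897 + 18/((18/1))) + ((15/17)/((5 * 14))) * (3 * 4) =-5229486/8449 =-618.95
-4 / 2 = -2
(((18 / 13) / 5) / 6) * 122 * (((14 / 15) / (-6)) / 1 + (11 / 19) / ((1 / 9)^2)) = 375028 / 1425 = 263.18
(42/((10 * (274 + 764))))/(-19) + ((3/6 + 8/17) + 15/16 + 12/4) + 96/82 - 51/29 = 22961636417/5315210480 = 4.32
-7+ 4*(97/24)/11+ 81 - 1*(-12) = 5773/66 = 87.47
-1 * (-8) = 8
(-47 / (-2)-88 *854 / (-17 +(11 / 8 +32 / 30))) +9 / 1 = 18150035 / 3494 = 5194.63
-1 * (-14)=14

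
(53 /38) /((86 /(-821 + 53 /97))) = -1054488 /79249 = -13.31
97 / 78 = 1.24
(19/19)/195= 0.01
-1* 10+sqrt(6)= -10+sqrt(6)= -7.55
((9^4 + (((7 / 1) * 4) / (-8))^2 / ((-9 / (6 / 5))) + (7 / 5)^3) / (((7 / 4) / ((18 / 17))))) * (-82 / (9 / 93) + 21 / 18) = -49973753782 / 14875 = -3359580.09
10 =10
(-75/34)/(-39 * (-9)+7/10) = -375/59789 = -0.01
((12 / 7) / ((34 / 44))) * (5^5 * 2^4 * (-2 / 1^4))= -26400000 / 119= -221848.74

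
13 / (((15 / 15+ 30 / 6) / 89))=1157 / 6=192.83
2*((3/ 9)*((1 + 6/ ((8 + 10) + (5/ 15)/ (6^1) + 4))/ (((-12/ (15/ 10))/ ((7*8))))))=-7070/ 1191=-5.94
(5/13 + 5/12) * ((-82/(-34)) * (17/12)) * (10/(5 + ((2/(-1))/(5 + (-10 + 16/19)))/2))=2024375/387504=5.22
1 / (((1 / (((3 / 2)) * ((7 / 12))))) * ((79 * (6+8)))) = 1 / 1264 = 0.00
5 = 5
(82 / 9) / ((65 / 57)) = 1558 / 195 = 7.99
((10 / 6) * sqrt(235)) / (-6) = -5 * sqrt(235) / 18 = -4.26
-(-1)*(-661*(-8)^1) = 5288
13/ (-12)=-13/ 12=-1.08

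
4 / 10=2 / 5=0.40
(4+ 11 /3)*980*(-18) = -135240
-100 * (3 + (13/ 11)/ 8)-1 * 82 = -8729/ 22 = -396.77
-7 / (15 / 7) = -49 / 15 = -3.27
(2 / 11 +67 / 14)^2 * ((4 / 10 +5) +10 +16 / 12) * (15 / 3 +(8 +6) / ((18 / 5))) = 21761700 / 5929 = 3670.38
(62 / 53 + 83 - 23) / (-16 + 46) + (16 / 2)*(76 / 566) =700423 / 224985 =3.11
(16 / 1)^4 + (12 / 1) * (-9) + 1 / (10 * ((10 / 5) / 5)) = 261713 / 4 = 65428.25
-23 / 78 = -0.29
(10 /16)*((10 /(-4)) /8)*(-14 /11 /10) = 0.02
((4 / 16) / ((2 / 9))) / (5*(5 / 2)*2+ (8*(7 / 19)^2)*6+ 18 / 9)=1083 / 32264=0.03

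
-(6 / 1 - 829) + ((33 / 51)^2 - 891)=-19531 / 289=-67.58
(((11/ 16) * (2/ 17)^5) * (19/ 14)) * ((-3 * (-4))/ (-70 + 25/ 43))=-35948/ 9889304005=-0.00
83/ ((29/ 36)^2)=107568/ 841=127.90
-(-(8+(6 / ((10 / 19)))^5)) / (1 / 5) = 601717057 / 625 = 962747.29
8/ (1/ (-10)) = -80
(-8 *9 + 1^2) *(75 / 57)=-1775 / 19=-93.42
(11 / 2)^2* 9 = 1089 / 4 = 272.25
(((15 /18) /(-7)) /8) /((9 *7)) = -5 /21168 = -0.00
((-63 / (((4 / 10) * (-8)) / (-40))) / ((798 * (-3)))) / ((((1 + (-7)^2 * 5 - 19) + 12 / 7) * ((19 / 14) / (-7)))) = -8575 / 1155922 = -0.01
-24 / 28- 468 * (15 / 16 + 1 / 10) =-68097 / 140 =-486.41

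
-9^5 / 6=-19683 / 2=-9841.50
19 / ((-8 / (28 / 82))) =-0.81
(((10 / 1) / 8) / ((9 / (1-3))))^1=-5 / 18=-0.28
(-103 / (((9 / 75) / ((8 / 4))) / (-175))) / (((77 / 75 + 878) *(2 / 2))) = 22531250 / 65927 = 341.76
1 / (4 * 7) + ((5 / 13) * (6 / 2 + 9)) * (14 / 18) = 3959 / 1092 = 3.63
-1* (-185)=185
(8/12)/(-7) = -2/21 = -0.10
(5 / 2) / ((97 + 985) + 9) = 5 / 2182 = 0.00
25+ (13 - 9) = 29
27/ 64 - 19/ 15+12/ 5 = 1.56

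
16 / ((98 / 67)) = 536 / 49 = 10.94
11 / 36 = 0.31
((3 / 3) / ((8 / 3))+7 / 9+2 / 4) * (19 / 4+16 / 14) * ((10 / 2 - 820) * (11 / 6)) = -14552.56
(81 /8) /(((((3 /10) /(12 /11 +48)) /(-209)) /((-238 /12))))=13735575 /2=6867787.50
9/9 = 1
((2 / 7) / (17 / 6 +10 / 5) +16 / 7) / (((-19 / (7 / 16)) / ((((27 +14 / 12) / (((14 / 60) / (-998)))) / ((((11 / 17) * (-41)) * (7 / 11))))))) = -121858295 / 316274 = -385.29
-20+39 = 19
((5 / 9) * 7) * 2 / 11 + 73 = 7297 / 99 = 73.71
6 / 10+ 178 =893 / 5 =178.60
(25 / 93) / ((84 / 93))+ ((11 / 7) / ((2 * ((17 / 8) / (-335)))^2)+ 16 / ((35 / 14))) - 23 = 1183117217 / 121380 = 9747.22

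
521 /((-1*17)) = -521 /17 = -30.65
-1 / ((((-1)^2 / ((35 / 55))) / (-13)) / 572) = 4732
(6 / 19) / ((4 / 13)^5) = 1113879 / 9728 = 114.50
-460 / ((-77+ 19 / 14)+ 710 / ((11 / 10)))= -70840 / 87751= -0.81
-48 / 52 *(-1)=12 / 13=0.92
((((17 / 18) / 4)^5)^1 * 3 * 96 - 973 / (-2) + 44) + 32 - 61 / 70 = 132114541843 / 235146240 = 561.84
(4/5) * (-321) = -1284/5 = -256.80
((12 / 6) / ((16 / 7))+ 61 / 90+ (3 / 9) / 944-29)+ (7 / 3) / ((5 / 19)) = -789287 / 42480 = -18.58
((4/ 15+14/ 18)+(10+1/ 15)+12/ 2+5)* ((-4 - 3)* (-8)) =11144/ 9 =1238.22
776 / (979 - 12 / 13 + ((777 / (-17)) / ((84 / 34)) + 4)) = 20176 / 25053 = 0.81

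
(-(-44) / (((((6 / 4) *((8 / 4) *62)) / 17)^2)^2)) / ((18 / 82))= 37667971 / 2692987236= 0.01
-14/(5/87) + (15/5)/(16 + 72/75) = -516057/2120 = -243.42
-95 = -95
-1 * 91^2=-8281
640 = 640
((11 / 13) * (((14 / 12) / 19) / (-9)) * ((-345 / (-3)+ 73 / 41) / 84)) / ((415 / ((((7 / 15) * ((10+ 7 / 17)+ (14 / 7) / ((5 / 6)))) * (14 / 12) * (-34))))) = 456533 / 99537750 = 0.00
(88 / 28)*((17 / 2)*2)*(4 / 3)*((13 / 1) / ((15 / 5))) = 19448 / 63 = 308.70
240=240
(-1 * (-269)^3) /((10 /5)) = 19465109 /2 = 9732554.50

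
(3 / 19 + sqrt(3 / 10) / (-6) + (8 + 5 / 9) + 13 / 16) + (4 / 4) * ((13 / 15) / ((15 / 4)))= 222461 / 22800 - sqrt(30) / 60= 9.67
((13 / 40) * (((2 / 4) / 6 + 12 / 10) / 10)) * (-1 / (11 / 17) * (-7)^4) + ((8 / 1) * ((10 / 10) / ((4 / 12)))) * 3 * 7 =8381653 / 24000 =349.24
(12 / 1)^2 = 144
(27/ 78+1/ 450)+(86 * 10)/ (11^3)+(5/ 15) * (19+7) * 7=240057739/ 3893175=61.66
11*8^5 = 360448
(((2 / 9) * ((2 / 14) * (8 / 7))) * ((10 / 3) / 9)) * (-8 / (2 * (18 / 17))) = -5440 / 107163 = -0.05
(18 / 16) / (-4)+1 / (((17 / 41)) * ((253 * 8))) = -38545 / 137632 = -0.28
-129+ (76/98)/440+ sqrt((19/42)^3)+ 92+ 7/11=-391981/10780+ 19 * sqrt(798)/1764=-36.06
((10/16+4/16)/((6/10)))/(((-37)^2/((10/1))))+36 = 591583/16428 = 36.01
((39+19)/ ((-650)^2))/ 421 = 29/ 88936250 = 0.00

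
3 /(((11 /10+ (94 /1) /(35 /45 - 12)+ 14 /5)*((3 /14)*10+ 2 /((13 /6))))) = -91910 /420453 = -0.22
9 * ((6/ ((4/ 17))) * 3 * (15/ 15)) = 1377/ 2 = 688.50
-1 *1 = -1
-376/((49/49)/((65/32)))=-763.75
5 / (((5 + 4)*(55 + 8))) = 5 / 567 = 0.01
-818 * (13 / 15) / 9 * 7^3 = -3647462 / 135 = -27018.24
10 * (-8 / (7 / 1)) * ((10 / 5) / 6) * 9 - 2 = -36.29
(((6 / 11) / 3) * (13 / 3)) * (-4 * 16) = -1664 / 33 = -50.42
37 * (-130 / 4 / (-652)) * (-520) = -156325 / 163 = -959.05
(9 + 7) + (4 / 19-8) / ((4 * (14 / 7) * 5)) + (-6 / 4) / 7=10368 / 665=15.59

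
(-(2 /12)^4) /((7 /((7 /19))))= -1 /24624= -0.00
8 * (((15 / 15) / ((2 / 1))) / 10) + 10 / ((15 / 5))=56 / 15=3.73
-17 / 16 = -1.06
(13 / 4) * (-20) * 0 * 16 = 0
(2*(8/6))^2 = 64/9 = 7.11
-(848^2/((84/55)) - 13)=-9887407/21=-470828.90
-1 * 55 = -55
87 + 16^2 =343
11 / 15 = 0.73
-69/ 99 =-23/ 33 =-0.70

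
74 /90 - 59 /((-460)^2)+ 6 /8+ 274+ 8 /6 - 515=-453427591 /1904400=-238.09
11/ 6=1.83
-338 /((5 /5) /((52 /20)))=-878.80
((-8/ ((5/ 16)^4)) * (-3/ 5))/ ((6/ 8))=2097152/ 3125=671.09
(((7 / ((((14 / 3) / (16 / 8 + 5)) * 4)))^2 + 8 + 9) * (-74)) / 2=-56573 / 64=-883.95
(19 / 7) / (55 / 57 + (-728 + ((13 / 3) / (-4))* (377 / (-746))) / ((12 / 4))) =-9695016 / 862670095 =-0.01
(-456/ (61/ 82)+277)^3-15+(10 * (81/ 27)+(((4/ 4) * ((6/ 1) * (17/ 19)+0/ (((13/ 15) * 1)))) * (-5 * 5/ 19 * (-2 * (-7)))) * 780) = -3114104310066260/ 81940141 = -38004624.74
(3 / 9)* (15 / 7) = 5 / 7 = 0.71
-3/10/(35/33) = -99/350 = -0.28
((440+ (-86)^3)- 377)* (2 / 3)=-1271986 / 3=-423995.33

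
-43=-43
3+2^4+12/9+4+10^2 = 373/3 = 124.33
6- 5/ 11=61/ 11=5.55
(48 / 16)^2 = 9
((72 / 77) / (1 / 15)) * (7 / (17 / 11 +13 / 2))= 720 / 59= 12.20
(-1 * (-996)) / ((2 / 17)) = 8466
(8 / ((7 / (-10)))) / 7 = -80 / 49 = -1.63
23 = 23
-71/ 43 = -1.65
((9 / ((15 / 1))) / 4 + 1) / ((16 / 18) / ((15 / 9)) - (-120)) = 0.01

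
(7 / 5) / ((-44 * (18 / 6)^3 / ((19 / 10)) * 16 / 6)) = -133 / 158400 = -0.00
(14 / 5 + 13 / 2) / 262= 0.04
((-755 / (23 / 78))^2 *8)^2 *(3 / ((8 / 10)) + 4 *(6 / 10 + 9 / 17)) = 108187489035769864032000 / 4757297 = 22741377937044894.20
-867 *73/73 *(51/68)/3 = -867/4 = -216.75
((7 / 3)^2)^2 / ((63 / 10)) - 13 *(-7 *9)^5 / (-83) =-9405320833321 / 60507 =-155441863.48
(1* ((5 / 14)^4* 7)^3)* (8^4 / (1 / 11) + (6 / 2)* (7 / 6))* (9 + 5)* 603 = 561861.74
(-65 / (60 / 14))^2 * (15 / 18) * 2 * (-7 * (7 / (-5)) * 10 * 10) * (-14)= -142019150 / 27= -5259968.52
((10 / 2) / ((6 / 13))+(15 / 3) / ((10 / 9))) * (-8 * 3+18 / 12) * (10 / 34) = -101.47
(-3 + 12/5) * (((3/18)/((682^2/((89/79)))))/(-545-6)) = 89/202463825960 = 0.00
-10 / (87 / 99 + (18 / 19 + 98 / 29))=-181830 / 94651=-1.92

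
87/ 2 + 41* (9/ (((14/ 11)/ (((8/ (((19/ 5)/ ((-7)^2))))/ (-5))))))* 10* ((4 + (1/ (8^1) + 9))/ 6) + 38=-2484589/ 19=-130767.84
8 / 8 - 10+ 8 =-1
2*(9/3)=6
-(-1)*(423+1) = 424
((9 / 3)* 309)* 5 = 4635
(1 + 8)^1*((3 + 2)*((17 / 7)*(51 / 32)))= 39015 / 224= 174.17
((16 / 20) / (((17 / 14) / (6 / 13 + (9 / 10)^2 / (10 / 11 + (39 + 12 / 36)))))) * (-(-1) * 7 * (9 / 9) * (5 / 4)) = 40745901 / 14674400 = 2.78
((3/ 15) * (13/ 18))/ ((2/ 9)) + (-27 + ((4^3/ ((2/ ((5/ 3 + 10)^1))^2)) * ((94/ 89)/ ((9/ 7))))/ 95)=-20596517/ 2739420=-7.52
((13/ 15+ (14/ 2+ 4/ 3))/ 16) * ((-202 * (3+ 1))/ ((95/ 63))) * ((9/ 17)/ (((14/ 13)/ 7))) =-17122833/ 16150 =-1060.24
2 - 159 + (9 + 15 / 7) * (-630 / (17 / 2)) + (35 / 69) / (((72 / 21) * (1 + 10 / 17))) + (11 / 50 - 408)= -26424430303 / 19002600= -1390.57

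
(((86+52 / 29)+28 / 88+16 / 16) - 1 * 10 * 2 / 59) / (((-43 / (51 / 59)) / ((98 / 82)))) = -8350575933 / 3915407914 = -2.13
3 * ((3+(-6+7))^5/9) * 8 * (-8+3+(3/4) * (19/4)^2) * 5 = 488320/3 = 162773.33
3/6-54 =-107/2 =-53.50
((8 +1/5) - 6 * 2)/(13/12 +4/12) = -228/85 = -2.68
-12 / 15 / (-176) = 1 / 220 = 0.00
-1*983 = -983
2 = 2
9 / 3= 3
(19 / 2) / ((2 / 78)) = 741 / 2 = 370.50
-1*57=-57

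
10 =10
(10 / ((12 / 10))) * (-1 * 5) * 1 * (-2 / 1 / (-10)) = -25 / 3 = -8.33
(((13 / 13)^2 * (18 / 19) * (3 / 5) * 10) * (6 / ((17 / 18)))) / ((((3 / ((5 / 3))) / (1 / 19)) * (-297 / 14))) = -3360 / 67507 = -0.05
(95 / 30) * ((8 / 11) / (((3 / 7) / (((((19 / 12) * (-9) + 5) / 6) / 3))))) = -2.76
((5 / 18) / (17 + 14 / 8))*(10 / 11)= 0.01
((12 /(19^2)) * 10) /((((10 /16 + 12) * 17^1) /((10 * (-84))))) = -806400 /619837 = -1.30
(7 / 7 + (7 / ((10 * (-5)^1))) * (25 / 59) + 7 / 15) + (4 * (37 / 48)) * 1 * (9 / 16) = 177947 / 56640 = 3.14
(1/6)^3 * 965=965/216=4.47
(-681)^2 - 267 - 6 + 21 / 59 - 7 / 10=273457717 / 590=463487.66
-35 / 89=-0.39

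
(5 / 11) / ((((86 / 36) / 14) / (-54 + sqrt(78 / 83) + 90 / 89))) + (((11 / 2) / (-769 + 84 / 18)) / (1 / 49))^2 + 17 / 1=-109810751976523 / 885358677412 + 1260 * sqrt(6474) / 39259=-121.45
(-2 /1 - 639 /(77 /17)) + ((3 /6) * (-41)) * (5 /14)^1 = -46323 /308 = -150.40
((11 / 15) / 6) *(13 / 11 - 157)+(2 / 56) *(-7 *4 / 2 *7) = -2029 / 90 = -22.54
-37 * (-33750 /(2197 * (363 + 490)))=1248750 /1874041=0.67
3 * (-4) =-12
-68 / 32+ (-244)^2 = 476271 / 8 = 59533.88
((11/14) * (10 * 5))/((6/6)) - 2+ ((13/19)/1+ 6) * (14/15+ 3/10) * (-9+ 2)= -81481/3990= -20.42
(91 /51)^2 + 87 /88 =955015 /228888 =4.17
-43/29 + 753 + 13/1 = 22171/29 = 764.52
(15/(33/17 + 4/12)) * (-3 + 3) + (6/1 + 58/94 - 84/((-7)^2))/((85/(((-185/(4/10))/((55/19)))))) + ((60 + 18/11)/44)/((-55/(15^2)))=-111263917/7444283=-14.95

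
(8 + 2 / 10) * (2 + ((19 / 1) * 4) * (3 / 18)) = 1804 / 15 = 120.27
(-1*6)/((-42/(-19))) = -19/7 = -2.71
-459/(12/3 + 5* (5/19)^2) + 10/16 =-104.98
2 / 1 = 2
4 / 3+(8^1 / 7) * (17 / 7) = 604 / 147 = 4.11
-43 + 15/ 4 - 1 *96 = -541/ 4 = -135.25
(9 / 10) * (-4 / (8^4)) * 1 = -0.00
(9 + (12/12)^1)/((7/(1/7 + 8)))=570/49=11.63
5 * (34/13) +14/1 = 27.08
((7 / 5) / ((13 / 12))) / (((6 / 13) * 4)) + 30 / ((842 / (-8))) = 1747 / 4210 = 0.41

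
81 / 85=0.95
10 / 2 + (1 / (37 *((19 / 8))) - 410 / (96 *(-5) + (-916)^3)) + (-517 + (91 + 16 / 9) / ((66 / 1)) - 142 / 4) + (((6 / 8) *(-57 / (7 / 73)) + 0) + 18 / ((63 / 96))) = -541698739231064999 / 561650966963856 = -964.48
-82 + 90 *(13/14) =11/7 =1.57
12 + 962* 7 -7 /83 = 559911 /83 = 6745.92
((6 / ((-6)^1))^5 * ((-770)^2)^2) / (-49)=7174090000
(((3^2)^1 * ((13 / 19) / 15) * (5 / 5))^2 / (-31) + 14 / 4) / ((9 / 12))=3910766 / 839325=4.66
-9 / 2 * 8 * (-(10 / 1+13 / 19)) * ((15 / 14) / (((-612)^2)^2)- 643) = -12207351232451951 / 49358906496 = -247318.11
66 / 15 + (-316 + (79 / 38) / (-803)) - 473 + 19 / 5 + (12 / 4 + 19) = -115770511 / 152570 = -758.80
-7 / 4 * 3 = -5.25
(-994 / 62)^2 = 247009 / 961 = 257.03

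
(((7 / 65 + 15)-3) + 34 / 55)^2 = 82791801 / 511225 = 161.95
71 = 71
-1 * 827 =-827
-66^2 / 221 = -4356 / 221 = -19.71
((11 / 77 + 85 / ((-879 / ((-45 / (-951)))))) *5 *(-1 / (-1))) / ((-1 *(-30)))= 44953 / 1950501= 0.02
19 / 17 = 1.12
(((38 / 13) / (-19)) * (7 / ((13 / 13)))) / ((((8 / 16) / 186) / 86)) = -447888 / 13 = -34452.92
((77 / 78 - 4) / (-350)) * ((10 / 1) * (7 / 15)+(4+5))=1927 / 16380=0.12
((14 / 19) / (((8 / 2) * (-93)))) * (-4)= 14 / 1767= 0.01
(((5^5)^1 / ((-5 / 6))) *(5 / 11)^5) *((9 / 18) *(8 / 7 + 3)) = -169921875 / 1127357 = -150.73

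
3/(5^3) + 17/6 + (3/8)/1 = 3.23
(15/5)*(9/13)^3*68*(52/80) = 37179/845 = 44.00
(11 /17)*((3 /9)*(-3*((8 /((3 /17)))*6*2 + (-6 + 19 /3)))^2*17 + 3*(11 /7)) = 3490696990 /357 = 9777862.72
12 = 12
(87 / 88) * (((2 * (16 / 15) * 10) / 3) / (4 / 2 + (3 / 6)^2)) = 928 / 297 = 3.12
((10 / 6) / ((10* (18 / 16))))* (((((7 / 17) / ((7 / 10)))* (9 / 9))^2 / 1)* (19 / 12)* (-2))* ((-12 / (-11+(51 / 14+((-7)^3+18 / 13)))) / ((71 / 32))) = -88524800 / 35187027669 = -0.00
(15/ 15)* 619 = 619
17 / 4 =4.25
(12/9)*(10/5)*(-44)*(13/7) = -4576/21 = -217.90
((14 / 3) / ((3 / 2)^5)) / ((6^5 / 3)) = 14 / 59049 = 0.00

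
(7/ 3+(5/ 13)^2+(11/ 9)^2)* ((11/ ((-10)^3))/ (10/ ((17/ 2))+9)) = -2035121/ 473639400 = -0.00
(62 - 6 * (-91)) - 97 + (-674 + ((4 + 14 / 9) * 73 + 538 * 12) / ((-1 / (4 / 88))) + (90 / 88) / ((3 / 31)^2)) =-144811 / 396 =-365.68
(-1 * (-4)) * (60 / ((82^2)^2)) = 15 / 2825761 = 0.00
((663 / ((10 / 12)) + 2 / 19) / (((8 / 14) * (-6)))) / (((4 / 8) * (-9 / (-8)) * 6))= -529144 / 7695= -68.76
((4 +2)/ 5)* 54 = 324/ 5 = 64.80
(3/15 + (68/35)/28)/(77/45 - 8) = -594/13867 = -0.04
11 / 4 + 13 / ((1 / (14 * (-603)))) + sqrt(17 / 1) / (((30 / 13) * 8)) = -109743.03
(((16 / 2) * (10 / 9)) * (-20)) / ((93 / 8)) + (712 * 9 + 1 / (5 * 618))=5511217159 / 862110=6392.71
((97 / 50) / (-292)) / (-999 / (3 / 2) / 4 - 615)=97 / 11409900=0.00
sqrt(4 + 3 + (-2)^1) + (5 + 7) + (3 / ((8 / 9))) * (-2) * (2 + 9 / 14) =-327 / 56 + sqrt(5) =-3.60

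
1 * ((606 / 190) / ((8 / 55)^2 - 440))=-183315 / 25287784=-0.01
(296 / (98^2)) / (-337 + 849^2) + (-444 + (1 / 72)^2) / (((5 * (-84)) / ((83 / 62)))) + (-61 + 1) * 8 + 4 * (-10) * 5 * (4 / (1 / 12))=-113584800785340401 / 11269915679232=-10078.58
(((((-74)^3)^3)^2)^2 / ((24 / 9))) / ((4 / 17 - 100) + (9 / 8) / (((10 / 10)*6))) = -1999595183945108139544839211921205167473056257222389880559572145405952 / 27085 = -73826663612520145451166300000000000000000000000000000000000000000.00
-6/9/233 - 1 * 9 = -6293/699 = -9.00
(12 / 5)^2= 144 / 25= 5.76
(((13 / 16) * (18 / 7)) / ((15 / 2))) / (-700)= -39 / 98000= -0.00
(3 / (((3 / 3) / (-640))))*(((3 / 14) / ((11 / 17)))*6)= -293760 / 77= -3815.06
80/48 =5/3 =1.67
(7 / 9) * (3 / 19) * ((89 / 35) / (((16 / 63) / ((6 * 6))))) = 16821 / 380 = 44.27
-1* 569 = -569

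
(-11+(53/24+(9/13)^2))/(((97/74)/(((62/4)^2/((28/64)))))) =-1198804255/344253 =-3482.33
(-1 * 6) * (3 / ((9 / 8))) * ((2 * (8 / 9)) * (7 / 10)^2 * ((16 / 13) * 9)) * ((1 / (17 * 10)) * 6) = -150528 / 27625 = -5.45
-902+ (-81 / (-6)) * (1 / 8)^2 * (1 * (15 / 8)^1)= -923243 / 1024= -901.60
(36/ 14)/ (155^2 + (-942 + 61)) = 9/ 81004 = 0.00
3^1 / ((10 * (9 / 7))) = 7 / 30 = 0.23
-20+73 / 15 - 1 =-242 / 15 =-16.13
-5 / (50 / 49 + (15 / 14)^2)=-196 / 85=-2.31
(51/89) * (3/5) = 153/445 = 0.34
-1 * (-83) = 83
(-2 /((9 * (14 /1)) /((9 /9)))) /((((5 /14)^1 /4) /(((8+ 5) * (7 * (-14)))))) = 10192 /45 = 226.49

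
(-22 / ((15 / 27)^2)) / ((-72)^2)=-11 / 800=-0.01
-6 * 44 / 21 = -88 / 7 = -12.57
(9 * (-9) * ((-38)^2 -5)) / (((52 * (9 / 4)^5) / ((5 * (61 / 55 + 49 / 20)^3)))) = -3790343268 / 432575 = -8762.28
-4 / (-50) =2 / 25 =0.08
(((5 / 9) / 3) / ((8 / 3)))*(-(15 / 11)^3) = -1875 / 10648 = -0.18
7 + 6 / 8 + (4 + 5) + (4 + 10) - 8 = 22.75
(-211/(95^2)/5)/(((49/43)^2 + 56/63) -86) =3511251/62936965625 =0.00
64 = 64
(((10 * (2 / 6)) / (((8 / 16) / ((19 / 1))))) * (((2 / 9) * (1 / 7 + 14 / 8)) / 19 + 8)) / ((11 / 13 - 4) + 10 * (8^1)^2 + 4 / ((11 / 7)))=27463150 / 17280837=1.59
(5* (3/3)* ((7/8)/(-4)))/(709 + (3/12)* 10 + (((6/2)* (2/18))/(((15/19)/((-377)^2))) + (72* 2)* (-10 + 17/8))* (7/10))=-7875/301857952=-0.00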